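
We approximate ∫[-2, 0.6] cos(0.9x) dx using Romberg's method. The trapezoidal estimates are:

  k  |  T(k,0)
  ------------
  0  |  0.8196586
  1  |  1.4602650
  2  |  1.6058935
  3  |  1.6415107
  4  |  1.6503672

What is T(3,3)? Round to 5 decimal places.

Richardson extrapolation on the trapezoidal column (denominator 4−1=3):
T(1,1) = (4·1.4602650 − 0.8196586) / 3 = 1.6738005
T(2,1) = 1.6058935 + (1.6058935 − 1.4602650)/3 = 1.6544363
T(3,1) = 1.6415107 + (1.6415107 − 1.6058935)/3 = 1.6533831
T(2,2) = (16·1.6544363 − 1.6738005) / 15 = 1.6531454
T(3,2) = (16·1.6533831 − 1.6544363) / 15 = 1.6533129
T(3,3) = 1.6533129 + (1.6533129 − 1.6531454)/63 = 1.6533156

1.65332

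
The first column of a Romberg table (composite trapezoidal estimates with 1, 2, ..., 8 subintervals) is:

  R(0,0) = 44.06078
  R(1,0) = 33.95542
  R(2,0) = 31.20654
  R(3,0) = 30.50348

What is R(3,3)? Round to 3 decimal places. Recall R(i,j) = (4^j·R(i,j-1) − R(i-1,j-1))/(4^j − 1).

R(1,1) = (4·33.95542 − 44.06078) / 3 = 30.58697
R(2,1) = 31.20654 + (31.20654 − 33.95542)/3 = 30.29025
R(3,1) = 30.50348 + (30.50348 − 31.20654)/3 = 30.26913
R(2,2) = 30.29025 + (30.29025 − 30.58697)/15 = 30.27047
R(3,2) = 30.26913 + (30.26913 − 30.29025)/15 = 30.26772
R(3,3) = 30.26772 + (30.26772 − 30.27047)/63 = 30.26768

30.268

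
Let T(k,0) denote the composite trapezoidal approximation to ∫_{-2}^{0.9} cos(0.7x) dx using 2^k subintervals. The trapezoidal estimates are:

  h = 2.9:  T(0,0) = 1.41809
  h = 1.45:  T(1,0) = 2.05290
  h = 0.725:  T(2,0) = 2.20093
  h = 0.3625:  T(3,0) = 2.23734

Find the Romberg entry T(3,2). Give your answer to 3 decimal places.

Richardson extrapolation on the trapezoidal column (denominator 4−1=3):
T(2,1) = (4·2.20093 − 2.05290) / 3 = 2.25027
T(3,1) = (4·2.23734 − 2.20093) / 3 = 2.24948
T(3,2) = 2.24948 + (2.24948 − 2.25027)/15 = 2.24943
(Column j=1 coincides with Simpson's rule on the same nodes.)

2.249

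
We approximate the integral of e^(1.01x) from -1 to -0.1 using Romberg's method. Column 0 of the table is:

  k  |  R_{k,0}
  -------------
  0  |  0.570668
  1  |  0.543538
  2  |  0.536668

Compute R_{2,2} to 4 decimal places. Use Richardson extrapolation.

0.5344

R_{1,1} = (4·0.543538 − 0.570668) / 3 = 0.534495
R_{2,1} = (4·0.536668 − 0.543538) / 3 = 0.534378
R_{2,2} = (16·0.534378 − 0.534495) / 15 = 0.534370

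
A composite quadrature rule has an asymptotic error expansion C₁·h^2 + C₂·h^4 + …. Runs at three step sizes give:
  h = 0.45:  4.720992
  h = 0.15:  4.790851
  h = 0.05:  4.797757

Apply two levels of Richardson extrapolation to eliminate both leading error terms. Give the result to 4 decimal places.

First eliminate the h^2 term (factor 3^2 = 9):
  B₁ = (9·4.790851 − 4.720992)/8 = 4.799583
  B₂ = (9·4.797757 − 4.790851)/8 = 4.798620
Then eliminate the h^4 term (factor 3^4 = 81):
  (81·4.798620 − 4.799583)/80 = 4.798608

4.7986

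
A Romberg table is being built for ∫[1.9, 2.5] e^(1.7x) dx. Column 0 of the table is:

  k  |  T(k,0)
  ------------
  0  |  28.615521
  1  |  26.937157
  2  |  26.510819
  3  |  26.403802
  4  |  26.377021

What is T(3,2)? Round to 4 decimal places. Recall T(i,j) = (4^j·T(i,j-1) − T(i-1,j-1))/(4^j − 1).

T(2,1) = (4·26.510819 − 26.937157) / 3 = 26.368706
T(3,1) = 26.403802 + (26.403802 − 26.510819)/3 = 26.368130
T(3,2) = 26.368130 + (26.368130 − 26.368706)/15 = 26.368092

26.3681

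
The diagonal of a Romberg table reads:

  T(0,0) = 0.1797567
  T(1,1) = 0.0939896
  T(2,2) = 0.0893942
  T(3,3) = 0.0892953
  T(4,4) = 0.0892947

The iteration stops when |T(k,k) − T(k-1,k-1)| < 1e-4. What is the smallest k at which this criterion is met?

|T(1,1) − T(0,0)| = 0.0857671 ≥ 1e-4
|T(2,2) − T(1,1)| = 0.0045954 ≥ 1e-4
|T(3,3) − T(2,2)| = 0.0000989 < 1e-4

k = 3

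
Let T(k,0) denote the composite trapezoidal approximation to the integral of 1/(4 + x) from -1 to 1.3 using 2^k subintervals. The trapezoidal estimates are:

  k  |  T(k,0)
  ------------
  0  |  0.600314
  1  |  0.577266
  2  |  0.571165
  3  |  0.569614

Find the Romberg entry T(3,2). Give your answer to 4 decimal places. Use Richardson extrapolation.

Richardson extrapolation on the trapezoidal column (denominator 4−1=3):
T(2,1) = 0.571165 + (0.571165 − 0.577266)/3 = 0.569131
T(3,1) = 0.569614 + (0.569614 − 0.571165)/3 = 0.569097
T(3,2) = (16·0.569097 − 0.569131) / 15 = 0.569095

0.5691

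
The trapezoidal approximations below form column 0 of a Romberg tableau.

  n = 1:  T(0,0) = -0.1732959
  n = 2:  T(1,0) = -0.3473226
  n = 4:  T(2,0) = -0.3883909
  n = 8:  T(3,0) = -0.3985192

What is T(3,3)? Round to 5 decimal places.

-0.40188

Richardson extrapolation on the trapezoidal column (denominator 4−1=3):
T(1,1) = -0.3473226 + (-0.3473226 − (-0.1732959))/3 = -0.4053315
T(2,1) = -0.3883909 + (-0.3883909 − (-0.3473226))/3 = -0.4020803
T(3,1) = (4·(-0.3985192) − (-0.3883909)) / 3 = -0.4018953
T(2,2) = (16·(-0.4020803) − (-0.4053315)) / 15 = -0.4018636
T(3,2) = -0.4018953 + (-0.4018953 − (-0.4020803))/15 = -0.4018830
T(3,3) = -0.4018830 + (-0.4018830 − (-0.4018636))/63 = -0.4018833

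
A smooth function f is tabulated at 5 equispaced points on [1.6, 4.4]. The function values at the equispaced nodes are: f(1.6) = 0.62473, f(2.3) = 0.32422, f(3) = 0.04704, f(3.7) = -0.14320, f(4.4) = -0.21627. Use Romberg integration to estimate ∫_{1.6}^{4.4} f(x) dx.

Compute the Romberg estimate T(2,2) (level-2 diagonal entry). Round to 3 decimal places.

0.287

T(0,0) (trapezoid, 1 panel, h=2.8000): 0.57184
T(1,0) (trapezoid, 2 panels, h=1.4000): 0.35178
T(2,0) (trapezoid, 4 panels, h=0.7000): 0.30260
T(1,1) = 0.35178 + (0.35178 − 0.57184)/3 = 0.27843
T(2,1) = 0.30260 + (0.30260 − 0.35178)/3 = 0.28621
T(2,2) = 0.28621 + (0.28621 − 0.27843)/15 = 0.28673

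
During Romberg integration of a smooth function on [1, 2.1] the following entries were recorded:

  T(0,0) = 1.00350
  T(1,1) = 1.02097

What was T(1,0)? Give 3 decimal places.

From T(1,1) = (4·T(1,0) − T(0,0))/3, solve for T(1,0):
4·T(1,0) = 3·1.02097 + 1.00350 = 4.06641
T(1,0) = 1.01660

1.017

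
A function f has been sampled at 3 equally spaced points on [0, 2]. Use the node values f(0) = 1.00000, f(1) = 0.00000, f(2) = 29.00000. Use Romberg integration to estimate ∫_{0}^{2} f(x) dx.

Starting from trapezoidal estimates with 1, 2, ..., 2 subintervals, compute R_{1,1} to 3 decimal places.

10.000

R_{0,0} (trapezoid, 1 panel, h=2.0000): 30.00000
R_{1,0} (trapezoid, 2 panels, h=1.0000): 15.00000
R_{1,1} = 15.00000 + (15.00000 − 30.00000)/3 = 10.00000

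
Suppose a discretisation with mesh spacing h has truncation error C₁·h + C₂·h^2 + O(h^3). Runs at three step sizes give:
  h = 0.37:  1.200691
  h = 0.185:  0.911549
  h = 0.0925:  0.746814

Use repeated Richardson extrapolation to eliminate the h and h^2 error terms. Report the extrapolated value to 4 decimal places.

First eliminate the h term (factor 2^1 = 2):
  B₁ = (2·0.911549 − 1.200691)/1 = 0.622407
  B₂ = (2·0.746814 − 0.911549)/1 = 0.582079
Then eliminate the h^2 term (factor 2^2 = 4):
  (4·0.582079 − 0.622407)/3 = 0.568636

0.5686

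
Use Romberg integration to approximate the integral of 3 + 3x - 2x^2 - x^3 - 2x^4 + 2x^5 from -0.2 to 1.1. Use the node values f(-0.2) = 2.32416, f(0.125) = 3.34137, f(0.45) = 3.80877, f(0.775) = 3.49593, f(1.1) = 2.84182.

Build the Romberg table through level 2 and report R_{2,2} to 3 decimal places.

4.343

R_{0,0} (trapezoid, 1 panel, h=1.3000): 3.35789
R_{1,0} (trapezoid, 2 panels, h=0.6500): 4.15464
R_{2,0} (trapezoid, 4 panels, h=0.3250): 4.29944
R_{1,1} = 4.15464 + (4.15464 − 3.35789)/3 = 4.42022
R_{2,1} = 4.29944 + (4.29944 − 4.15464)/3 = 4.34771
R_{2,2} = 4.34771 + (4.34771 − 4.42022)/15 = 4.34288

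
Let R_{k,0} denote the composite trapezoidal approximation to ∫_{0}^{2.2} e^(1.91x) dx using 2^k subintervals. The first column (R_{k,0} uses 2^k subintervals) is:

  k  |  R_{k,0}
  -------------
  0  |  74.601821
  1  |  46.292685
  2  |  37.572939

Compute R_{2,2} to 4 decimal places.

34.5204

Richardson extrapolation on the trapezoidal column (denominator 4−1=3):
R_{1,1} = 46.292685 + (46.292685 − 74.601821)/3 = 36.856306
R_{2,1} = (4·37.572939 − 46.292685) / 3 = 34.666357
R_{2,2} = (16·34.666357 − 36.856306) / 15 = 34.520360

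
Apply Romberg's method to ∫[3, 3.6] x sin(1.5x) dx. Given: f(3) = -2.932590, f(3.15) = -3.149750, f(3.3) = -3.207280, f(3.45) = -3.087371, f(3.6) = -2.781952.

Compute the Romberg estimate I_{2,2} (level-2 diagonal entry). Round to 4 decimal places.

-1.8538

I_{0,0} (trapezoid, 1 panel, h=0.6000): -1.714363
I_{1,0} (trapezoid, 2 panels, h=0.3000): -1.819365
I_{2,0} (trapezoid, 4 panels, h=0.1500): -1.845251
I_{1,1} = -1.819365 + (-1.819365 − (-1.714363))/3 = -1.854366
I_{2,1} = -1.845251 + (-1.845251 − (-1.819365))/3 = -1.853880
I_{2,2} = -1.853880 + (-1.853880 − (-1.854366))/15 = -1.853848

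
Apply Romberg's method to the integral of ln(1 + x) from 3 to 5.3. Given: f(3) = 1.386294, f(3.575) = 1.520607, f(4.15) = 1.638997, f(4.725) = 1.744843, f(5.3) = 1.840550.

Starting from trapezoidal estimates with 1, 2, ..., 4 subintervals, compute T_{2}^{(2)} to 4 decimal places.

T_{0}^{(0)} (trapezoid, 1 panel, h=2.3000): 3.710871
T_{1}^{(0)} (trapezoid, 2 panels, h=1.1500): 3.740282
T_{2}^{(0)} (trapezoid, 4 panels, h=0.5750): 3.747775
T_{1}^{(1)} = 3.740282 + (3.740282 − 3.710871)/3 = 3.750086
T_{2}^{(1)} = 3.747775 + (3.747775 − 3.740282)/3 = 3.750273
T_{2}^{(2)} = 3.750273 + (3.750273 − 3.750086)/15 = 3.750285

3.7503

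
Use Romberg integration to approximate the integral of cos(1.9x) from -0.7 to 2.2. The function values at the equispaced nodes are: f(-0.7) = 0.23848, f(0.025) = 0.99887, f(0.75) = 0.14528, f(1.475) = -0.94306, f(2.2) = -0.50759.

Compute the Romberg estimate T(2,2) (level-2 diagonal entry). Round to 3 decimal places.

T(0,0) (trapezoid, 1 panel, h=2.9000): -0.39021
T(1,0) (trapezoid, 2 panels, h=1.4500): 0.01555
T(2,0) (trapezoid, 4 panels, h=0.7250): 0.04824
T(1,1) = 0.01555 + (0.01555 − (-0.39021))/3 = 0.15080
T(2,1) = 0.04824 + (0.04824 − 0.01555)/3 = 0.05914
T(2,2) = 0.05914 + (0.05914 − 0.15080)/15 = 0.05303

0.053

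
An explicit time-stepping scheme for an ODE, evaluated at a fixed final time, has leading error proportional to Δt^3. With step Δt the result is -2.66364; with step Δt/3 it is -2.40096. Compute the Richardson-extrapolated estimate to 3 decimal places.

Extrapolated value = (27·A(Δt/3) − A(Δt)) / (27 − 1)
= (27·(-2.40096) − (-2.66364)) / 26
= -62.16228 / 26 = -2.39086

-2.391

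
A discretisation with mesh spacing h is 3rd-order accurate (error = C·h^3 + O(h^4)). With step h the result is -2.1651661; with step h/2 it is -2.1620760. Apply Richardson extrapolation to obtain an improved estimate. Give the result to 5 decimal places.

-2.16163

The leading error scales as h^3; refining by a factor of 2 reduces it by 2^3 = 8.
Extrapolated value = (8·A(h/2) − A(h)) / (8 − 1)
= (8·(-2.1620760) − (-2.1651661)) / 7
= -15.1314419 / 7 = -2.1616346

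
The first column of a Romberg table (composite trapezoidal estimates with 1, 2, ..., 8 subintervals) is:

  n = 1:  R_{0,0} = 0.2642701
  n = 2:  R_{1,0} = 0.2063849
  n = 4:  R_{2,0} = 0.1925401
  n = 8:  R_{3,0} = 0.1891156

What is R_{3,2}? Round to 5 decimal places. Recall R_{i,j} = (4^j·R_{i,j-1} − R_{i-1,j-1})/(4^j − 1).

R_{2,1} = 0.1925401 + (0.1925401 − 0.2063849)/3 = 0.1879252
R_{3,1} = (4·0.1891156 − 0.1925401) / 3 = 0.1879741
R_{3,2} = 0.1879741 + (0.1879741 − 0.1879252)/15 = 0.1879774
(Column j=1 coincides with Simpson's rule on the same nodes.)

0.18798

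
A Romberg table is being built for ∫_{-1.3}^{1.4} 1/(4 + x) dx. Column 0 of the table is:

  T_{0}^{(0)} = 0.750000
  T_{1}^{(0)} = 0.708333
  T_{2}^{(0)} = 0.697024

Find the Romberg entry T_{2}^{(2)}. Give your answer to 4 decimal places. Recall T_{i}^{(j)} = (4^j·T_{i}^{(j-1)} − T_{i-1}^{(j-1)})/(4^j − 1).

0.6932

T_{1}^{(1)} = 0.708333 + (0.708333 − 0.750000)/3 = 0.694444
T_{2}^{(1)} = (4·0.697024 − 0.708333) / 3 = 0.693254
T_{2}^{(2)} = 0.693254 + (0.693254 − 0.694444)/15 = 0.693175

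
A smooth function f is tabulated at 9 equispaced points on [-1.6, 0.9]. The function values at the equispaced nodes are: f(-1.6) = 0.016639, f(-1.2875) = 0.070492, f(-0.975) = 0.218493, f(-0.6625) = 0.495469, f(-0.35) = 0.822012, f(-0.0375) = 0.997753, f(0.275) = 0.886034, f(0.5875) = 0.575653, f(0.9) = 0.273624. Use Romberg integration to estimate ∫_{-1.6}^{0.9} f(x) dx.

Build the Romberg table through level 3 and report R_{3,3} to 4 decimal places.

R_{0,0} (trapezoid, 1 panel, h=2.5000): 0.362829
R_{1,0} (trapezoid, 2 panels, h=1.2500): 1.208929
R_{2,0} (trapezoid, 4 panels, h=0.6250): 1.294794
R_{3,0} (trapezoid, 8 panels, h=0.3125): 1.315949
R_{1,1} = 1.208929 + (1.208929 − 0.362829)/3 = 1.490962
R_{2,1} = 1.294794 + (1.294794 − 1.208929)/3 = 1.323416
R_{3,1} = 1.315949 + (1.315949 − 1.294794)/3 = 1.323001
R_{2,2} = 1.323416 + (1.323416 − 1.490962)/15 = 1.312246
R_{3,2} = 1.323001 + (1.323001 − 1.323416)/15 = 1.322973
R_{3,3} = 1.322973 + (1.322973 − 1.312246)/63 = 1.323143

1.3231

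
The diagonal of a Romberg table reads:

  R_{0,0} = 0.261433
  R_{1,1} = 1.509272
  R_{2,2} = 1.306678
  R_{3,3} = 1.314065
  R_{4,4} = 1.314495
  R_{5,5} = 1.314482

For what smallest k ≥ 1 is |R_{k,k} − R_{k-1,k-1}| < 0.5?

k = 2

|R_{1,1} − R_{0,0}| = 1.247839 ≥ 0.5
|R_{2,2} − R_{1,1}| = 0.202594 < 0.5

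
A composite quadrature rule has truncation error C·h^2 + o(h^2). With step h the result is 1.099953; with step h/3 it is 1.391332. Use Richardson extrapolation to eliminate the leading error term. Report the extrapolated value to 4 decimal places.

1.4278

The leading error scales as h^2; refining by a factor of 3 reduces it by 3^2 = 9.
Extrapolated value = (9·A(h/3) − A(h)) / (9 − 1)
= (9·1.391332 − 1.099953) / 8
= 11.422035 / 8 = 1.427754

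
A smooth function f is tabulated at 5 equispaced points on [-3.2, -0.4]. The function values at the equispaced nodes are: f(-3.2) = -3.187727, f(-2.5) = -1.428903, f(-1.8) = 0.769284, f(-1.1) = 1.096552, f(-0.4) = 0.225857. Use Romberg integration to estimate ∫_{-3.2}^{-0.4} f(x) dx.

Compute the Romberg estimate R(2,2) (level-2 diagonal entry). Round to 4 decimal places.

R(0,0) (trapezoid, 1 panel, h=2.8000): -4.146618
R(1,0) (trapezoid, 2 panels, h=1.4000): -0.996311
R(2,0) (trapezoid, 4 panels, h=0.7000): -0.730801
R(1,1) = -0.996311 + (-0.996311 − (-4.146618))/3 = 0.053791
R(2,1) = -0.730801 + (-0.730801 − (-0.996311))/3 = -0.642298
R(2,2) = -0.642298 + (-0.642298 − 0.053791)/15 = -0.688704

-0.6887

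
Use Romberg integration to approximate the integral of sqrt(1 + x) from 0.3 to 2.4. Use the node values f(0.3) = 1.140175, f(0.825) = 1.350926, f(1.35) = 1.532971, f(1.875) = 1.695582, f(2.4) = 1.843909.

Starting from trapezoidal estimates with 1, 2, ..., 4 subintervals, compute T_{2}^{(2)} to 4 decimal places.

T_{0}^{(0)} (trapezoid, 1 panel, h=2.1000): 3.133288
T_{1}^{(0)} (trapezoid, 2 panels, h=1.0500): 3.176264
T_{2}^{(0)} (trapezoid, 4 panels, h=0.5250): 3.187549
T_{1}^{(1)} = 3.176264 + (3.176264 − 3.133288)/3 = 3.190589
T_{2}^{(1)} = 3.187549 + (3.187549 − 3.176264)/3 = 3.191311
T_{2}^{(2)} = 3.191311 + (3.191311 − 3.190589)/15 = 3.191359

3.1914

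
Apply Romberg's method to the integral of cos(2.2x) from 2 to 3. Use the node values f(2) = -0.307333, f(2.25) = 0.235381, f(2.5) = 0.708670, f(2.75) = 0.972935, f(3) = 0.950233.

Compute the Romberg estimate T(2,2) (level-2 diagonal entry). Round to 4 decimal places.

0.5741

T(0,0) (trapezoid, 1 panel, h=1.0000): 0.321450
T(1,0) (trapezoid, 2 panels, h=0.5000): 0.515060
T(2,0) (trapezoid, 4 panels, h=0.2500): 0.559609
T(1,1) = 0.515060 + (0.515060 − 0.321450)/3 = 0.579597
T(2,1) = 0.559609 + (0.559609 − 0.515060)/3 = 0.574459
T(2,2) = 0.574459 + (0.574459 − 0.579597)/15 = 0.574116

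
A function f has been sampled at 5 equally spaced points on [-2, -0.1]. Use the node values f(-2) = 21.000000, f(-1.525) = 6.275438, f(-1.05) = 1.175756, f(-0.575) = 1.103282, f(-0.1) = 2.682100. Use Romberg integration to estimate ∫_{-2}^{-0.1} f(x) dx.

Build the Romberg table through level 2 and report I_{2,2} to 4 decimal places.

I_{0,0} (trapezoid, 1 panel, h=1.9000): 22.497995
I_{1,0} (trapezoid, 2 panels, h=0.9500): 12.365966
I_{2,0} (trapezoid, 4 panels, h=0.4750): 9.687875
I_{1,1} = 12.365966 + (12.365966 − 22.497995)/3 = 8.988623
I_{2,1} = 9.687875 + (9.687875 − 12.365966)/3 = 8.795178
I_{2,2} = 8.795178 + (8.795178 − 8.988623)/15 = 8.782282

8.7823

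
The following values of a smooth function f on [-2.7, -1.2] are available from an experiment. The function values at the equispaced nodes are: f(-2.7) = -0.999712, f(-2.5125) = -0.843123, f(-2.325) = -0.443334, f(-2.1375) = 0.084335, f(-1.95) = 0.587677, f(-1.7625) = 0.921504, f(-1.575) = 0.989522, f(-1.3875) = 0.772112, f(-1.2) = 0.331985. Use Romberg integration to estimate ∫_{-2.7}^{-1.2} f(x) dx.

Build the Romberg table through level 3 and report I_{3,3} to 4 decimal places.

0.3336

I_{0,0} (trapezoid, 1 panel, h=1.5000): -0.500795
I_{1,0} (trapezoid, 2 panels, h=0.7500): 0.190360
I_{2,0} (trapezoid, 4 panels, h=0.3750): 0.300001
I_{3,0} (trapezoid, 8 panels, h=0.1875): 0.325281
I_{1,1} = 0.190360 + (0.190360 − (-0.500795))/3 = 0.420745
I_{2,1} = 0.300001 + (0.300001 − 0.190360)/3 = 0.336548
I_{3,1} = 0.325281 + (0.325281 − 0.300001)/3 = 0.333708
I_{2,2} = 0.336548 + (0.336548 − 0.420745)/15 = 0.330935
I_{3,2} = 0.333708 + (0.333708 − 0.336548)/15 = 0.333519
I_{3,3} = 0.333519 + (0.333519 − 0.330935)/63 = 0.333560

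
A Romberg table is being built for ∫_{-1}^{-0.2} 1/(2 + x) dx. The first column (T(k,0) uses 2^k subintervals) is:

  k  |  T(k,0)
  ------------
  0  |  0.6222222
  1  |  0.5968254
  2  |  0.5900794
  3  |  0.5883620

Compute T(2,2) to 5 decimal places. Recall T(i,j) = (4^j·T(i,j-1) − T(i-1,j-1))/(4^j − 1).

0.58780

Richardson extrapolation on the trapezoidal column (denominator 4−1=3):
T(1,1) = (4·0.5968254 − 0.6222222) / 3 = 0.5883598
T(2,1) = 0.5900794 + (0.5900794 − 0.5968254)/3 = 0.5878307
T(2,2) = (16·0.5878307 − 0.5883598) / 15 = 0.5877954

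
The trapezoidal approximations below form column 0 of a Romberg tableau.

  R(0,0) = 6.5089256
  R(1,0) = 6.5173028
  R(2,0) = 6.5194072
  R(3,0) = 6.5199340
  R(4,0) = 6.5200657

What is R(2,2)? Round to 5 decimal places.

Richardson extrapolation on the trapezoidal column (denominator 4−1=3):
R(1,1) = 6.5173028 + (6.5173028 − 6.5089256)/3 = 6.5200952
R(2,1) = 6.5194072 + (6.5194072 − 6.5173028)/3 = 6.5201087
R(2,2) = 6.5201087 + (6.5201087 − 6.5200952)/15 = 6.5201096

6.52011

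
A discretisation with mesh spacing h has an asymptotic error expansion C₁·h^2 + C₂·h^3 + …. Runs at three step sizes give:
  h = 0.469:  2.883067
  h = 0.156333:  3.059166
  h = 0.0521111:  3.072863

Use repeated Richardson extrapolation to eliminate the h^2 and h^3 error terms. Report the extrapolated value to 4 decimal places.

First eliminate the h^2 term (factor 3^2 = 9):
  B₁ = (9·3.059166 − 2.883067)/8 = 3.081178
  B₂ = (9·3.072863 − 3.059166)/8 = 3.074575
Then eliminate the h^3 term (factor 3^3 = 27):
  (27·3.074575 − 3.081178)/26 = 3.074321

3.0743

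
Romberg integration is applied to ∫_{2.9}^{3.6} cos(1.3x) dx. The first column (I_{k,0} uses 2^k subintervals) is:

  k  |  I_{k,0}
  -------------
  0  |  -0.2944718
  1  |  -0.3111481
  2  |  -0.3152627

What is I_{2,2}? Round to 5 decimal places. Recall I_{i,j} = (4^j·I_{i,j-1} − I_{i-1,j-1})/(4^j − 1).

I_{1,1} = -0.3111481 + (-0.3111481 − (-0.2944718))/3 = -0.3167069
I_{2,1} = -0.3152627 + (-0.3152627 − (-0.3111481))/3 = -0.3166342
I_{2,2} = (16·(-0.3166342) − (-0.3167069)) / 15 = -0.3166294
(Column j=1 coincides with Simpson's rule on the same nodes.)

-0.31663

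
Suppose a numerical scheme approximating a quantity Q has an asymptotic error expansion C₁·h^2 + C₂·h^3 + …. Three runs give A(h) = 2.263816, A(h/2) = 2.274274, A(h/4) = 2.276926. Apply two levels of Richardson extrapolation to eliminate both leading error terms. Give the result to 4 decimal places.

2.2778

First eliminate the h^2 term (factor 2^2 = 4):
  B₁ = (4·2.274274 − 2.263816)/3 = 2.277760
  B₂ = (4·2.276926 − 2.274274)/3 = 2.277810
Then eliminate the h^3 term (factor 2^3 = 8):
  (8·2.277810 − 2.277760)/7 = 2.277817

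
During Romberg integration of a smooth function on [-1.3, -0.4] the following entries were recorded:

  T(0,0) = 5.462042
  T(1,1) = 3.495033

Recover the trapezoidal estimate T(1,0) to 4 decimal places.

From T(1,1) = (4·T(1,0) − T(0,0))/3, solve for T(1,0):
4·T(1,0) = 3·3.495033 + 5.462042 = 15.947141
T(1,0) = 3.986785

3.9868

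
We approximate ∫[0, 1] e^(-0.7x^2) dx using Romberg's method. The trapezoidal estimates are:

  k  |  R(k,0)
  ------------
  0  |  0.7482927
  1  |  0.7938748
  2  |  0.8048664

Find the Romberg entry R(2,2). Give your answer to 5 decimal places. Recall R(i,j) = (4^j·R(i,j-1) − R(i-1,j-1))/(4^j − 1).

0.80849

R(1,1) = (4·0.7938748 − 0.7482927) / 3 = 0.8090688
R(2,1) = (4·0.8048664 − 0.7938748) / 3 = 0.8085303
R(2,2) = 0.8085303 + (0.8085303 − 0.8090688)/15 = 0.8084944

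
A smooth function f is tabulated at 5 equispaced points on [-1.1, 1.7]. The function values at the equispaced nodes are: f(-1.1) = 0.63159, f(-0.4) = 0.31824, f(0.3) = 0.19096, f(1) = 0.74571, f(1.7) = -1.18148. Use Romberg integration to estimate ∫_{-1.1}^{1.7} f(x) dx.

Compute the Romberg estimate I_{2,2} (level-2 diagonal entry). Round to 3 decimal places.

1.011

I_{0,0} (trapezoid, 1 panel, h=2.8000): -0.76985
I_{1,0} (trapezoid, 2 panels, h=1.4000): -0.11758
I_{2,0} (trapezoid, 4 panels, h=0.7000): 0.68598
I_{1,1} = -0.11758 + (-0.11758 − (-0.76985))/3 = 0.09984
I_{2,1} = 0.68598 + (0.68598 − (-0.11758))/3 = 0.95383
I_{2,2} = 0.95383 + (0.95383 − 0.09984)/15 = 1.01076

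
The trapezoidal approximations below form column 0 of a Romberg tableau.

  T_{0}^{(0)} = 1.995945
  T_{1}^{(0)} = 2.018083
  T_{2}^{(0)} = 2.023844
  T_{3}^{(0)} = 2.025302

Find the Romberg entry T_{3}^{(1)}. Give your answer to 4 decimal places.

2.0258

T_{3}^{(1)} = 2.025302 + (2.025302 − 2.023844)/3 = 2.025788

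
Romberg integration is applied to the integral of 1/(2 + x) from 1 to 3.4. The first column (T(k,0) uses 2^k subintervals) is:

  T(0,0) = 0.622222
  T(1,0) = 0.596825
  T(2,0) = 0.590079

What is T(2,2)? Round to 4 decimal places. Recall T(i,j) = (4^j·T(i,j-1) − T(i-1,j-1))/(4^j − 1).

Richardson extrapolation on the trapezoidal column (denominator 4−1=3):
T(1,1) = (4·0.596825 − 0.622222) / 3 = 0.588359
T(2,1) = (4·0.590079 − 0.596825) / 3 = 0.587830
T(2,2) = 0.587830 + (0.587830 − 0.588359)/15 = 0.587795

0.5878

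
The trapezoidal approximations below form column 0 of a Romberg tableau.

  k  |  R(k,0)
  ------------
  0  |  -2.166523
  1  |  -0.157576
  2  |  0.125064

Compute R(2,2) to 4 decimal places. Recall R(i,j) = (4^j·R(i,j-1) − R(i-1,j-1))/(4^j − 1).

Richardson extrapolation on the trapezoidal column (denominator 4−1=3):
R(1,1) = -0.157576 + (-0.157576 − (-2.166523))/3 = 0.512073
R(2,1) = (4·0.125064 − (-0.157576)) / 3 = 0.219277
R(2,2) = 0.219277 + (0.219277 − 0.512073)/15 = 0.199757

0.1998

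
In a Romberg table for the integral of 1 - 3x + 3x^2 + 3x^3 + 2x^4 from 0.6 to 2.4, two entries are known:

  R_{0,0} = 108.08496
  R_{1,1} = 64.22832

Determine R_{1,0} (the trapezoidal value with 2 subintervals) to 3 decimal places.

From R_{1,1} = (4·R_{1,0} − R_{0,0})/3, solve for R_{1,0}:
4·R_{1,0} = 3·64.22832 + 108.08496 = 300.76992
R_{1,0} = 75.19248

75.192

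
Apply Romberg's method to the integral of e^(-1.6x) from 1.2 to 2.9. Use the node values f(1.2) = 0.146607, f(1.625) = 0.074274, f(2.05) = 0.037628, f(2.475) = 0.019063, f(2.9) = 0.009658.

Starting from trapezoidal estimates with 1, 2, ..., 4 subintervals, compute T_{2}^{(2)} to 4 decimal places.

0.0856

T_{0}^{(0)} (trapezoid, 1 panel, h=1.7000): 0.132825
T_{1}^{(0)} (trapezoid, 2 panels, h=0.8500): 0.098396
T_{2}^{(0)} (trapezoid, 4 panels, h=0.4250): 0.088866
T_{1}^{(1)} = 0.098396 + (0.098396 − 0.132825)/3 = 0.086920
T_{2}^{(1)} = 0.088866 + (0.088866 − 0.098396)/3 = 0.085689
T_{2}^{(2)} = 0.085689 + (0.085689 − 0.086920)/15 = 0.085607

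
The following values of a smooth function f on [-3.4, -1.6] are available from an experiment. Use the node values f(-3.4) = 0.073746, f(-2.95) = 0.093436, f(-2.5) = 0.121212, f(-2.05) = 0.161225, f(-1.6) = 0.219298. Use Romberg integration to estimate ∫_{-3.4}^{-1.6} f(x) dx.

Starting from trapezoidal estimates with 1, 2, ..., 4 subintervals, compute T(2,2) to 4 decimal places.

T(0,0) (trapezoid, 1 panel, h=1.8000): 0.263740
T(1,0) (trapezoid, 2 panels, h=0.9000): 0.240961
T(2,0) (trapezoid, 4 panels, h=0.4500): 0.235078
T(1,1) = 0.240961 + (0.240961 − 0.263740)/3 = 0.233368
T(2,1) = 0.235078 + (0.235078 − 0.240961)/3 = 0.233117
T(2,2) = 0.233117 + (0.233117 − 0.233368)/15 = 0.233100

0.2331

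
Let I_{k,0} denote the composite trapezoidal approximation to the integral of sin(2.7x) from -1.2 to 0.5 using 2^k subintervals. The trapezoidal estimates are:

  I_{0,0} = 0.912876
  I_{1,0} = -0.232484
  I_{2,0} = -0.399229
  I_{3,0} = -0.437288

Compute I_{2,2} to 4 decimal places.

-0.4442

I_{1,1} = -0.232484 + (-0.232484 − 0.912876)/3 = -0.614271
I_{2,1} = (4·(-0.399229) − (-0.232484)) / 3 = -0.454811
I_{2,2} = (16·(-0.454811) − (-0.614271)) / 15 = -0.444180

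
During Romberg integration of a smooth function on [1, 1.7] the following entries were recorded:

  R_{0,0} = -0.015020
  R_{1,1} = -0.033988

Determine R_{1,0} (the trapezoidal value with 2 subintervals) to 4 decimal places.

-0.0292

From R_{1,1} = (4·R_{1,0} − R_{0,0})/3, solve for R_{1,0}:
4·R_{1,0} = 3·(-0.033988) + (-0.015020) = -0.116984
R_{1,0} = -0.029246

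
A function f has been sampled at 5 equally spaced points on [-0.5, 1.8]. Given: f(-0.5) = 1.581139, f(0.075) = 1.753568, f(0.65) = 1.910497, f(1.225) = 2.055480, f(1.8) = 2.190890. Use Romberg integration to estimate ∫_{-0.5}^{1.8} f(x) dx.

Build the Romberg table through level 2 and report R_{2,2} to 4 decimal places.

4.3756

R_{0,0} (trapezoid, 1 panel, h=2.3000): 4.337833
R_{1,0} (trapezoid, 2 panels, h=1.1500): 4.365988
R_{2,0} (trapezoid, 4 panels, h=0.5750): 4.373197
R_{1,1} = 4.365988 + (4.365988 − 4.337833)/3 = 4.375373
R_{2,1} = 4.373197 + (4.373197 − 4.365988)/3 = 4.375600
R_{2,2} = 4.375600 + (4.375600 − 4.375373)/15 = 4.375615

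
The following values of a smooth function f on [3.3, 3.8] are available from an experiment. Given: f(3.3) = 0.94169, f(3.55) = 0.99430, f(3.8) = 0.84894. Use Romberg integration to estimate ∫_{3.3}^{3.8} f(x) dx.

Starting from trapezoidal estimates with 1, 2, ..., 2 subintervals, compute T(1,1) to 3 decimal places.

T(0,0) (trapezoid, 1 panel, h=0.5000): 0.44766
T(1,0) (trapezoid, 2 panels, h=0.2500): 0.47240
T(1,1) = 0.47240 + (0.47240 − 0.44766)/3 = 0.48065

0.481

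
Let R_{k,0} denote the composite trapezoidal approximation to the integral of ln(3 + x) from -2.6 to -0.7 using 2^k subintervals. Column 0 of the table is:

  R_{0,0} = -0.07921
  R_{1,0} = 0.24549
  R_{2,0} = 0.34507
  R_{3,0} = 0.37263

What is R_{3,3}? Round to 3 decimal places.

Richardson extrapolation on the trapezoidal column (denominator 4−1=3):
R_{1,1} = (4·0.24549 − (-0.07921)) / 3 = 0.35372
R_{2,1} = 0.34507 + (0.34507 − 0.24549)/3 = 0.37826
R_{3,1} = (4·0.37263 − 0.34507) / 3 = 0.38182
R_{2,2} = (16·0.37826 − 0.35372) / 15 = 0.37990
R_{3,2} = (16·0.38182 − 0.37826) / 15 = 0.38206
R_{3,3} = 0.38206 + (0.38206 − 0.37990)/63 = 0.38209

0.382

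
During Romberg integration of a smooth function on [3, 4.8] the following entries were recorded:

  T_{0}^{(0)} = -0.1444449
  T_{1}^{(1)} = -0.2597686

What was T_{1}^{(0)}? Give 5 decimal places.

From T_{1}^{(1)} = (4·T_{1}^{(0)} − T_{0}^{(0)})/3, solve for T_{1}^{(0)}:
4·T_{1}^{(0)} = 3·(-0.2597686) + (-0.1444449) = -0.9237507
T_{1}^{(0)} = -0.2309377

-0.23094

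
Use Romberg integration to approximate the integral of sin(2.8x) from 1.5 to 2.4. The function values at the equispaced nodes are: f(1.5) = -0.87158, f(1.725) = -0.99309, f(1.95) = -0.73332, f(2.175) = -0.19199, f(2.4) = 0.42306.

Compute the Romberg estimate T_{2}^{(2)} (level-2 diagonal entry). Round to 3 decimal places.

-0.499

T_{0}^{(0)} (trapezoid, 1 panel, h=0.9000): -0.20183
T_{1}^{(0)} (trapezoid, 2 panels, h=0.4500): -0.43091
T_{2}^{(0)} (trapezoid, 4 panels, h=0.2250): -0.48210
T_{1}^{(1)} = -0.43091 + (-0.43091 − (-0.20183))/3 = -0.50727
T_{2}^{(1)} = -0.48210 + (-0.48210 − (-0.43091))/3 = -0.49916
T_{2}^{(2)} = -0.49916 + (-0.49916 − (-0.50727))/15 = -0.49862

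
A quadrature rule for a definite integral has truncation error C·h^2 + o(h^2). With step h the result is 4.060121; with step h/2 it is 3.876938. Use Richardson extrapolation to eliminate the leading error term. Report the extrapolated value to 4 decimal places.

3.8159

The leading error scales as h^2; refining by a factor of 2 reduces it by 2^2 = 4.
Extrapolated value = (4·A(h/2) − A(h)) / (4 − 1)
= (4·3.876938 − 4.060121) / 3
= 11.447631 / 3 = 3.815877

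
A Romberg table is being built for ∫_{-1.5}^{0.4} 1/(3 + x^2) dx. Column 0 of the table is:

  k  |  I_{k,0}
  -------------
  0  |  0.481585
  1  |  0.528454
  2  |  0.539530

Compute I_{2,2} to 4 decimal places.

0.5432

Richardson extrapolation on the trapezoidal column (denominator 4−1=3):
I_{1,1} = (4·0.528454 − 0.481585) / 3 = 0.544077
I_{2,1} = 0.539530 + (0.539530 − 0.528454)/3 = 0.543222
I_{2,2} = 0.543222 + (0.543222 − 0.544077)/15 = 0.543165
(Column j=1 coincides with Simpson's rule on the same nodes.)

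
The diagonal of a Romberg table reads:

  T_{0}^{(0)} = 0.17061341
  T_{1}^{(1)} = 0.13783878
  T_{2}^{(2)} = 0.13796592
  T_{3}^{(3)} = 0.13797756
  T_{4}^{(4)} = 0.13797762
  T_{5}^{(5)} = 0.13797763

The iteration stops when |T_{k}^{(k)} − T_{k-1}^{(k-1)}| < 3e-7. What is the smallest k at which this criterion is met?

|T_{1}^{(1)} − T_{0}^{(0)}| = 0.03277463 ≥ 3e-7
|T_{2}^{(2)} − T_{1}^{(1)}| = 0.00012714 ≥ 3e-7
|T_{3}^{(3)} − T_{2}^{(2)}| = 0.00001164 ≥ 3e-7
|T_{4}^{(4)} − T_{3}^{(3)}| = 0.00000006 < 3e-7

k = 4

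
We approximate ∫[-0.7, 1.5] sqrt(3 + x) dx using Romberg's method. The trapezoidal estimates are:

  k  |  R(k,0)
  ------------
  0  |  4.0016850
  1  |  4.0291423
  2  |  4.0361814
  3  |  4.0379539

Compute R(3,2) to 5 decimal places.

4.03855

R(2,1) = 4.0361814 + (4.0361814 − 4.0291423)/3 = 4.0385278
R(3,1) = (4·4.0379539 − 4.0361814) / 3 = 4.0385447
R(3,2) = (16·4.0385447 − 4.0385278) / 15 = 4.0385458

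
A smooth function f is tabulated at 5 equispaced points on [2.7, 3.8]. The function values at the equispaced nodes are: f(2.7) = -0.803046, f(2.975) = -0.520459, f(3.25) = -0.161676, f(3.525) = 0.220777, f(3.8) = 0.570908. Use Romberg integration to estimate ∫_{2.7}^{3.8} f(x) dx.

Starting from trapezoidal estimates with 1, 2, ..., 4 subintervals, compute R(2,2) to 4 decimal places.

-0.1608

R(0,0) (trapezoid, 1 panel, h=1.1000): -0.127676
R(1,0) (trapezoid, 2 panels, h=0.5500): -0.152760
R(2,0) (trapezoid, 4 panels, h=0.2750): -0.158792
R(1,1) = -0.152760 + (-0.152760 − (-0.127676))/3 = -0.161121
R(2,1) = -0.158792 + (-0.158792 − (-0.152760))/3 = -0.160803
R(2,2) = -0.160803 + (-0.160803 − (-0.161121))/15 = -0.160782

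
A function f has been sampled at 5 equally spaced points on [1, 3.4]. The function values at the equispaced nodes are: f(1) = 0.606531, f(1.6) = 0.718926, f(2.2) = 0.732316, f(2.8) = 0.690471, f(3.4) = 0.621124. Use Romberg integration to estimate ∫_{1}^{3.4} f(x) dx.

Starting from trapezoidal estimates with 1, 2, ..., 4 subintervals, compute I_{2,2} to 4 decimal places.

1.6662

I_{0,0} (trapezoid, 1 panel, h=2.4000): 1.473186
I_{1,0} (trapezoid, 2 panels, h=1.2000): 1.615372
I_{2,0} (trapezoid, 4 panels, h=0.6000): 1.653324
I_{1,1} = 1.615372 + (1.615372 − 1.473186)/3 = 1.662767
I_{2,1} = 1.653324 + (1.653324 − 1.615372)/3 = 1.665975
I_{2,2} = 1.665975 + (1.665975 − 1.662767)/15 = 1.666189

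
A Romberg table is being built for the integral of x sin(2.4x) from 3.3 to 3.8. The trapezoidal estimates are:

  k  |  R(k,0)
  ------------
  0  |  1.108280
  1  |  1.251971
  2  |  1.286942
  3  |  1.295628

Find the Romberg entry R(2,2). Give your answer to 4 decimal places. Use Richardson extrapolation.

1.2985

R(1,1) = (4·1.251971 − 1.108280) / 3 = 1.299868
R(2,1) = 1.286942 + (1.286942 − 1.251971)/3 = 1.298599
R(2,2) = (16·1.298599 − 1.299868) / 15 = 1.298514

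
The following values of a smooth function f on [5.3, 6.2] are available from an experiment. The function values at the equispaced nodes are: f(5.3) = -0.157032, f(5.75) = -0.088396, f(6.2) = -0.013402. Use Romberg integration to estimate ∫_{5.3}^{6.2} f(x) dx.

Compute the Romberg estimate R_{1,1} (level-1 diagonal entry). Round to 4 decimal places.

-0.0786

R_{0,0} (trapezoid, 1 panel, h=0.9000): -0.076695
R_{1,0} (trapezoid, 2 panels, h=0.4500): -0.078126
R_{1,1} = -0.078126 + (-0.078126 − (-0.076695))/3 = -0.078603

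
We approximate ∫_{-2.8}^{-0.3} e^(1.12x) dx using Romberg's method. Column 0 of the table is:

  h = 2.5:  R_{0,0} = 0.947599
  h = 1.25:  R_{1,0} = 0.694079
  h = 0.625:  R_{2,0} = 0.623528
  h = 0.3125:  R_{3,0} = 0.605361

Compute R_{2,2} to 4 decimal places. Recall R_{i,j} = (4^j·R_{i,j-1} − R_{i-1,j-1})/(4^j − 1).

Richardson extrapolation on the trapezoidal column (denominator 4−1=3):
R_{1,1} = (4·0.694079 − 0.947599) / 3 = 0.609572
R_{2,1} = 0.623528 + (0.623528 − 0.694079)/3 = 0.600011
R_{2,2} = (16·0.600011 − 0.609572) / 15 = 0.599374

0.5994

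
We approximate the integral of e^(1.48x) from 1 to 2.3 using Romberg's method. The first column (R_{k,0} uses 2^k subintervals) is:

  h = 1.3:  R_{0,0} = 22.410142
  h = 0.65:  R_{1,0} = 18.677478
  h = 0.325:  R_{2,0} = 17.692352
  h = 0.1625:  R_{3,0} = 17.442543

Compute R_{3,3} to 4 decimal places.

17.3590

Richardson extrapolation on the trapezoidal column (denominator 4−1=3):
R_{1,1} = 18.677478 + (18.677478 − 22.410142)/3 = 17.433257
R_{2,1} = (4·17.692352 − 18.677478) / 3 = 17.363977
R_{3,1} = 17.442543 + (17.442543 − 17.692352)/3 = 17.359273
R_{2,2} = 17.363977 + (17.363977 − 17.433257)/15 = 17.359358
R_{3,2} = 17.359273 + (17.359273 − 17.363977)/15 = 17.358959
R_{3,3} = 17.358959 + (17.358959 − 17.359358)/63 = 17.358953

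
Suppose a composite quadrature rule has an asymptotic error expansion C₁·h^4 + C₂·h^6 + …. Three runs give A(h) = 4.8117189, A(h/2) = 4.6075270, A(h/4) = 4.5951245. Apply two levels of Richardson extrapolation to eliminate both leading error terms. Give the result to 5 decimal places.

4.59430

First eliminate the h^4 term (factor 2^4 = 16):
  B₁ = (16·4.6075270 − 4.8117189)/15 = 4.5939142
  B₂ = (16·4.5951245 − 4.6075270)/15 = 4.5942977
Then eliminate the h^6 term (factor 2^6 = 64):
  (64·4.5942977 − 4.5939142)/63 = 4.5943038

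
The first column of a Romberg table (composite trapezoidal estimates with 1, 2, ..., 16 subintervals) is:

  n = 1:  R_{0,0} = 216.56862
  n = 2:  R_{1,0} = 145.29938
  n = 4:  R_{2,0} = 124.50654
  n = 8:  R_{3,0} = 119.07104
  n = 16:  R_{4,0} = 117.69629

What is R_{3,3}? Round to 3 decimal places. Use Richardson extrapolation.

117.237

R_{1,1} = (4·145.29938 − 216.56862) / 3 = 121.54297
R_{2,1} = (4·124.50654 − 145.29938) / 3 = 117.57559
R_{3,1} = 119.07104 + (119.07104 − 124.50654)/3 = 117.25921
R_{2,2} = 117.57559 + (117.57559 − 121.54297)/15 = 117.31110
R_{3,2} = 117.25921 + (117.25921 − 117.57559)/15 = 117.23812
R_{3,3} = (64·117.23812 − 117.31110) / 63 = 117.23696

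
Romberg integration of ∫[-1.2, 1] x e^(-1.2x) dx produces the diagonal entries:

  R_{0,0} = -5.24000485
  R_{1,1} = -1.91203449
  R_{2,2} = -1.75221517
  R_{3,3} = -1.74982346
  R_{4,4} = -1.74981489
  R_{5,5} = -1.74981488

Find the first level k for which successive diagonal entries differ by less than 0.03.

|R_{1,1} − R_{0,0}| = 3.32797036 ≥ 0.03
|R_{2,2} − R_{1,1}| = 0.15981932 ≥ 0.03
|R_{3,3} − R_{2,2}| = 0.00239171 < 0.03

k = 3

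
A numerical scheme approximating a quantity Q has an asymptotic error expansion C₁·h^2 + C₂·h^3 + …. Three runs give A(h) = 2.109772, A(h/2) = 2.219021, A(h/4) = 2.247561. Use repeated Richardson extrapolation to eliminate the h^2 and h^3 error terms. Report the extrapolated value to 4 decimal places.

2.2573

First eliminate the h^2 term (factor 2^2 = 4):
  B₁ = (4·2.219021 − 2.109772)/3 = 2.255437
  B₂ = (4·2.247561 − 2.219021)/3 = 2.257074
Then eliminate the h^3 term (factor 2^3 = 8):
  (8·2.257074 − 2.255437)/7 = 2.257308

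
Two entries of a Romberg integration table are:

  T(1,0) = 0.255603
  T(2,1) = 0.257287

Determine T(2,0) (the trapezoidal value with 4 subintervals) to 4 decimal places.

From T(2,1) = (4·T(2,0) − T(1,0))/3, solve for T(2,0):
4·T(2,0) = 3·0.257287 + 0.255603 = 1.027464
T(2,0) = 0.256866

0.2569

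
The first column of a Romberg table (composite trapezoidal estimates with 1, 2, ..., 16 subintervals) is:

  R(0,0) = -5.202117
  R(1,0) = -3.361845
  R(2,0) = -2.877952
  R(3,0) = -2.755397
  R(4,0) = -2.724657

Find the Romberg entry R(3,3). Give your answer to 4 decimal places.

-2.7144

Richardson extrapolation on the trapezoidal column (denominator 4−1=3):
R(1,1) = (4·(-3.361845) − (-5.202117)) / 3 = -2.748421
R(2,1) = -2.877952 + (-2.877952 − (-3.361845))/3 = -2.716654
R(3,1) = -2.755397 + (-2.755397 − (-2.877952))/3 = -2.714545
R(2,2) = -2.716654 + (-2.716654 − (-2.748421))/15 = -2.714536
R(3,2) = -2.714545 + (-2.714545 − (-2.716654))/15 = -2.714404
R(3,3) = (64·(-2.714404) − (-2.714536)) / 63 = -2.714402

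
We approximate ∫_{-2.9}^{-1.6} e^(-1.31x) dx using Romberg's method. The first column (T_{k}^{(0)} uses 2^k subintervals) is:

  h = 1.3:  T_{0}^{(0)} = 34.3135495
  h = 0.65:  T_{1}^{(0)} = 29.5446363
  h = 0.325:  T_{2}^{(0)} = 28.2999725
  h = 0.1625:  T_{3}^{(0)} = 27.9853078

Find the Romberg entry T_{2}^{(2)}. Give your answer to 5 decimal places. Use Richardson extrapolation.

27.88042

Richardson extrapolation on the trapezoidal column (denominator 4−1=3):
T_{1}^{(1)} = 29.5446363 + (29.5446363 − 34.3135495)/3 = 27.9549986
T_{2}^{(1)} = (4·28.2999725 − 29.5446363) / 3 = 27.8850846
T_{2}^{(2)} = (16·27.8850846 − 27.9549986) / 15 = 27.8804237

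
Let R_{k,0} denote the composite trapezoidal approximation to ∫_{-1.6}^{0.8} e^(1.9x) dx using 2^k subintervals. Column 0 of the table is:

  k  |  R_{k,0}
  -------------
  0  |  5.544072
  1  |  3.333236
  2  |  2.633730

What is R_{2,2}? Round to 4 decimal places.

2.3875

R_{1,1} = 3.333236 + (3.333236 − 5.544072)/3 = 2.596291
R_{2,1} = (4·2.633730 − 3.333236) / 3 = 2.400561
R_{2,2} = 2.400561 + (2.400561 − 2.596291)/15 = 2.387512
(Column j=1 coincides with Simpson's rule on the same nodes.)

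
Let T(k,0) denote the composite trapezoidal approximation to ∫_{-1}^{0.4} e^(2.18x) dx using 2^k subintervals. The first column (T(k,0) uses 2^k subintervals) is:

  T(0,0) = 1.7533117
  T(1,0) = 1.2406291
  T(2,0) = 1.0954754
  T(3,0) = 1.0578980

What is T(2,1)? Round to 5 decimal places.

Richardson extrapolation on the trapezoidal column (denominator 4−1=3):
T(2,1) = 1.0954754 + (1.0954754 − 1.2406291)/3 = 1.0470908

1.04709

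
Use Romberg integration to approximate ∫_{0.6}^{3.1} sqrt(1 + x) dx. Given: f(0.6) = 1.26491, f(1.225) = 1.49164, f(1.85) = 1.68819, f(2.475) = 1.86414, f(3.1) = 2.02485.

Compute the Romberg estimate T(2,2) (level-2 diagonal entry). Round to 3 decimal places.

4.185

T(0,0) (trapezoid, 1 panel, h=2.5000): 4.11220
T(1,0) (trapezoid, 2 panels, h=1.2500): 4.16634
T(2,0) (trapezoid, 4 panels, h=0.6250): 4.18053
T(1,1) = 4.16634 + (4.16634 − 4.11220)/3 = 4.18439
T(2,1) = 4.18053 + (4.18053 − 4.16634)/3 = 4.18526
T(2,2) = 4.18526 + (4.18526 − 4.18439)/15 = 4.18532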